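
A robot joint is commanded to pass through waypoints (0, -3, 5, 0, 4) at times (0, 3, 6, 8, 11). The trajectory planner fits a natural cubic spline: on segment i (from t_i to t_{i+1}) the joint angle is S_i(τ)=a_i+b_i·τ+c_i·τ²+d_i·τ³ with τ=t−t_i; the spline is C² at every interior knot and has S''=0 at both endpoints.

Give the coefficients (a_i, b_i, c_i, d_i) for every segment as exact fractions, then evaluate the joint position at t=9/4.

Δ: Δ0=-1, Δ1=8/3, Δ2=-5/2, Δ3=4/3
row 1: diag=12, rhs=22; c'=1/4, d'=11/6
row 2: denom=10−3·1/4=37/4; d'=(-31−3·11/6)/(37/4)=-146/37
row 3: denom=10−2·8/37=354/37; d'=(23−2·-146/37)/(354/37)=381/118
back: M3=381/118
back: M2=-146/37−8/37·381/118=-274/59
back: M1=11/6−1/4·-274/59=530/177
M: M0=0, M1=530/177, M2=-274/59, M3=381/118, M4=0
seg 0: a=0, c=M0/2=0, d=(M1−M0)/(6·3)=265/1593, b=Δ0−h0·(2M0+M1)/6=-442/177
seg 1: a=-3, c=M1/2=265/177, d=(M2−M1)/(6·3)=-676/1593, b=Δ1−h1·(2M1+M2)/6=353/177
seg 2: a=5, c=M2/2=-137/59, d=(M3−M2)/(6·2)=929/1416, b=Δ2−h2·(2M2+M3)/6=-85/177
seg 3: a=0, c=M3/2=381/236, d=(M4−M3)/(6·3)=-127/708, b=Δ3−h3·(2M3+M4)/6=-671/354
t_q=9/4 → seg 0, τ=9/4; S=0+-442/177·τ+0·τ²+265/1593·τ³=-14061/3776

  seg 0: a=0 b=-442/177 c=0 d=265/1593
  seg 1: a=-3 b=353/177 c=265/177 d=-676/1593
  seg 2: a=5 b=-85/177 c=-137/59 d=929/1416
  seg 3: a=0 b=-671/354 c=381/236 d=-127/708
S(9/4) = -14061/3776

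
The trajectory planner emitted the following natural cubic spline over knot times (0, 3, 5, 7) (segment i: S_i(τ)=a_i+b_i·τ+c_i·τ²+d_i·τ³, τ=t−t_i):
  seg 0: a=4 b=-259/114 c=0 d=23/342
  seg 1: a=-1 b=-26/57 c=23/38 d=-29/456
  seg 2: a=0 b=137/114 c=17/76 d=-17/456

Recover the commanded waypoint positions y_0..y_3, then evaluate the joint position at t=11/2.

y_0 = S_0(0) = a_0 = 4
y_1 = S_1(0) = a_1 = -1
y_2 = S_2(0) = a_2 = 0
y_3 = S_2(2) = 3
t_q=11/2 is in segment 2 (τ=1/2); S_2(τ)=793/1216

y_0=4 y_1=-1 y_2=0 y_3=3
S(11/2) = 793/1216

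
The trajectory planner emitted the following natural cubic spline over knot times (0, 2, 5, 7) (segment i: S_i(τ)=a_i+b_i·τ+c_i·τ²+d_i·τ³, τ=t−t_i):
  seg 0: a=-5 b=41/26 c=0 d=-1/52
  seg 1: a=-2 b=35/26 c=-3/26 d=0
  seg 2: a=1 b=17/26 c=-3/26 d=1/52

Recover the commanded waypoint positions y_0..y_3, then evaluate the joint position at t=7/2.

y_0=-5 y_1=-2 y_2=1 y_3=2
S(7/2) = -25/104

y_0 = S_0(0) = a_0 = -5
y_1 = S_1(0) = a_1 = -2
y_2 = S_2(0) = a_2 = 1
y_3 = S_2(2) = 2
t_q=7/2 is in segment 1 (τ=3/2); S_1(τ)=-25/104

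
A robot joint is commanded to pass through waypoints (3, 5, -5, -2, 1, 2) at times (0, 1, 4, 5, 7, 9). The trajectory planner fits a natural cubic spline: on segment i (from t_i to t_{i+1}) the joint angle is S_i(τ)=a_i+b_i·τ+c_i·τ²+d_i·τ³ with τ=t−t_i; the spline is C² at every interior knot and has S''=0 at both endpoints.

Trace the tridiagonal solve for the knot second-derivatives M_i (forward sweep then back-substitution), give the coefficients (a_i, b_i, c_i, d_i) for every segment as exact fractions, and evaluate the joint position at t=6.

Δ: Δ0=2, Δ1=-10/3, Δ2=3, Δ3=3/2, Δ4=1/2
row 1: diag=8, rhs=-32; c'=3/8, d'=-4
row 2: denom=8−3·3/8=55/8; d'=(38−3·-4)/(55/8)=80/11
row 3: denom=6−1·8/55=322/55; d'=(-9−1·80/11)/(322/55)=-895/322
row 4: denom=8−2·55/161=1178/161; d'=(-6−2·-895/322)/(1178/161)=-71/1178
back: M4=-71/1178
back: M3=-895/322−55/161·-71/1178=-1625/589
back: M2=80/11−8/55·-1625/589=4520/589
back: M1=-4−3/8·4520/589=-4051/589
M: M0=0, M1=-4051/589, M2=4520/589, M3=-1625/589, M4=-71/1178, M5=0
seg 0: a=3, c=M0/2=0, d=(M1−M0)/(6·1)=-4051/3534, b=Δ0−h0·(2M0+M1)/6=11119/3534
seg 1: a=5, c=M1/2=-4051/1178, d=(M2−M1)/(6·3)=2857/3534, b=Δ1−h1·(2M1+M2)/6=-517/1767
seg 2: a=-5, c=M2/2=2260/589, d=(M3−M2)/(6·1)=-6145/3534, b=Δ2−h2·(2M2+M3)/6=3187/3534
seg 3: a=-2, c=M3/2=-1625/1178, d=(M4−M3)/(6·2)=3179/14136, b=Δ3−h3·(2M3+M4)/6=5936/1767
seg 4: a=1, c=M4/2=-71/2356, d=(M5−M4)/(6·2)=71/14136, b=Δ4−h4·(2M4+M5)/6=1909/3534
t_q=6 → seg 3, τ=1; S=-2+5936/1767·τ+-1625/1178·τ²+3179/14136·τ³=965/4712

  seg 0: a=3 b=11119/3534 c=0 d=-4051/3534
  seg 1: a=5 b=-517/1767 c=-4051/1178 d=2857/3534
  seg 2: a=-5 b=3187/3534 c=2260/589 d=-6145/3534
  seg 3: a=-2 b=5936/1767 c=-1625/1178 d=3179/14136
  seg 4: a=1 b=1909/3534 c=-71/2356 d=71/14136
S(6) = 965/4712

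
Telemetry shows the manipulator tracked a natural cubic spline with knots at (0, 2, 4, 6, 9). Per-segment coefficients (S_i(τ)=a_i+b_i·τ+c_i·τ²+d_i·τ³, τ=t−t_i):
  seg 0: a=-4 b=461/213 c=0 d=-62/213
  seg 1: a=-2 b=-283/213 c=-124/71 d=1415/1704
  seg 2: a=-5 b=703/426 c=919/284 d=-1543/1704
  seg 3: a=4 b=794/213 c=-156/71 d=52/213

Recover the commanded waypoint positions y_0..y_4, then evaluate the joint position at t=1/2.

y_0=-4 y_1=-2 y_2=-5 y_3=4 y_4=2
S(1/2) = -839/284

y_0 = S_0(0) = a_0 = -4
y_1 = S_1(0) = a_1 = -2
y_2 = S_2(0) = a_2 = -5
y_3 = S_3(0) = a_3 = 4
y_4 = S_3(3) = 2
t_q=1/2 is in segment 0 (τ=1/2); S_0(τ)=-839/284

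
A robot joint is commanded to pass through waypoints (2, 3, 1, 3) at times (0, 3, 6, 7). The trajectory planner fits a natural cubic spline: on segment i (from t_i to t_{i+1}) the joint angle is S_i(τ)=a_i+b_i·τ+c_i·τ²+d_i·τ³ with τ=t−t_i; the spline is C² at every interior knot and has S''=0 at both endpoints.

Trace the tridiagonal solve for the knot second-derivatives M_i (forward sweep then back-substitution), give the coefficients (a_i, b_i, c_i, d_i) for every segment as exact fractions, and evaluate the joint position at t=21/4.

  seg 0: a=2 b=77/87 c=0 d=-16/261
  seg 1: a=3 b=-67/87 c=-16/29 d=17/87
  seg 2: a=1 b=104/87 c=35/29 d=-35/87
S(21/4) = 1299/1856

Δ: Δ0=1/3, Δ1=-2/3, Δ2=2
row 1: diag=12, rhs=-6; c'=1/4, d'=-1/2
row 2: denom=8−3·1/4=29/4; d'=(16−3·-1/2)/(29/4)=70/29
back: M2=70/29
back: M1=-1/2−1/4·70/29=-32/29
M: M0=0, M1=-32/29, M2=70/29, M3=0
seg 0: a=2, c=M0/2=0, d=(M1−M0)/(6·3)=-16/261, b=Δ0−h0·(2M0+M1)/6=77/87
seg 1: a=3, c=M1/2=-16/29, d=(M2−M1)/(6·3)=17/87, b=Δ1−h1·(2M1+M2)/6=-67/87
seg 2: a=1, c=M2/2=35/29, d=(M3−M2)/(6·1)=-35/87, b=Δ2−h2·(2M2+M3)/6=104/87
t_q=21/4 → seg 1, τ=9/4; S=3+-67/87·τ+-16/29·τ²+17/87·τ³=1299/1856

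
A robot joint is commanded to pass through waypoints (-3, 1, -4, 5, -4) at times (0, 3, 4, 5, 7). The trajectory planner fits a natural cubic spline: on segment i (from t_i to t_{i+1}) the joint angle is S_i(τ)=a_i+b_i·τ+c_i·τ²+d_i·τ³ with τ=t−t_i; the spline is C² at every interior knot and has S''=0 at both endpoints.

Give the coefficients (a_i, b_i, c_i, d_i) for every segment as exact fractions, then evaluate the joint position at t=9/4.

  seg 0: a=-3 b=5801/1068 c=0 d=-1459/3204
  seg 1: a=1 b=-3665/534 c=-1459/356 d=6367/1068
  seg 2: a=-4 b=3017/1068 c=1227/89 d=-8129/1068
  seg 3: a=5 b=4039/534 c=-3221/356 d=3221/2136
S(9/4) = 91917/22784

Δ: Δ0=4/3, Δ1=-5, Δ2=9, Δ3=-9/2
row 1: diag=8, rhs=-38; c'=1/8, d'=-19/4
row 2: denom=4−1·1/8=31/8; d'=(84−1·-19/4)/(31/8)=710/31
row 3: denom=6−1·8/31=178/31; d'=(-81−1·710/31)/(178/31)=-3221/178
back: M3=-3221/178
back: M2=710/31−8/31·-3221/178=2454/89
back: M1=-19/4−1/8·2454/89=-1459/178
M: M0=0, M1=-1459/178, M2=2454/89, M3=-3221/178, M4=0
seg 0: a=-3, c=M0/2=0, d=(M1−M0)/(6·3)=-1459/3204, b=Δ0−h0·(2M0+M1)/6=5801/1068
seg 1: a=1, c=M1/2=-1459/356, d=(M2−M1)/(6·1)=6367/1068, b=Δ1−h1·(2M1+M2)/6=-3665/534
seg 2: a=-4, c=M2/2=1227/89, d=(M3−M2)/(6·1)=-8129/1068, b=Δ2−h2·(2M2+M3)/6=3017/1068
seg 3: a=5, c=M3/2=-3221/356, d=(M4−M3)/(6·2)=3221/2136, b=Δ3−h3·(2M3+M4)/6=4039/534
t_q=9/4 → seg 0, τ=9/4; S=-3+5801/1068·τ+0·τ²+-1459/3204·τ³=91917/22784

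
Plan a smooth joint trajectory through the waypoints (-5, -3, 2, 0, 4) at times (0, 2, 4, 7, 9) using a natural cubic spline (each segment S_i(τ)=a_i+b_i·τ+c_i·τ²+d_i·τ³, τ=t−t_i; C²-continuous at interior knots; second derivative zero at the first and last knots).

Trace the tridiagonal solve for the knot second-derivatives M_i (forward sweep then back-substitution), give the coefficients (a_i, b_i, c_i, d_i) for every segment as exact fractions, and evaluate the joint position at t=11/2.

  seg 0: a=-5 b=769/2064 c=0 d=1295/8256
  seg 1: a=-3 b=2327/1032 c=1295/1376 d=-3379/8256
  seg 2: a=2 b=2287/2064 c=-521/344 d=635/2064
  seg 3: a=0 b=169/516 c=863/688 d=-863/4128
S(11/2) = 7115/5504

Δ: Δ0=1, Δ1=5/2, Δ2=-2/3, Δ3=2
row 1: diag=8, rhs=9; c'=1/4, d'=9/8
row 2: denom=10−2·1/4=19/2; d'=(-19−2·9/8)/(19/2)=-85/38
row 3: denom=10−3·6/19=172/19; d'=(16−3·-85/38)/(172/19)=863/344
back: M3=863/344
back: M2=-85/38−6/19·863/344=-521/172
back: M1=9/8−1/4·-521/172=1295/688
M: M0=0, M1=1295/688, M2=-521/172, M3=863/344, M4=0
seg 0: a=-5, c=M0/2=0, d=(M1−M0)/(6·2)=1295/8256, b=Δ0−h0·(2M0+M1)/6=769/2064
seg 1: a=-3, c=M1/2=1295/1376, d=(M2−M1)/(6·2)=-3379/8256, b=Δ1−h1·(2M1+M2)/6=2327/1032
seg 2: a=2, c=M2/2=-521/344, d=(M3−M2)/(6·3)=635/2064, b=Δ2−h2·(2M2+M3)/6=2287/2064
seg 3: a=0, c=M3/2=863/688, d=(M4−M3)/(6·2)=-863/4128, b=Δ3−h3·(2M3+M4)/6=169/516
t_q=11/2 → seg 2, τ=3/2; S=2+2287/2064·τ+-521/344·τ²+635/2064·τ³=7115/5504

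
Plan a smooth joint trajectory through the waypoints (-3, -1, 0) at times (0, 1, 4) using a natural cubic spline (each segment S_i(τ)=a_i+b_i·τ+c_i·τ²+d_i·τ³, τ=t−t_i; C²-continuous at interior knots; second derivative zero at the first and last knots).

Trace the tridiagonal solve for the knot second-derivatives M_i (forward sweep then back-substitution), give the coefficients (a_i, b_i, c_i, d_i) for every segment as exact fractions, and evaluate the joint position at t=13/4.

  seg 0: a=-3 b=53/24 c=0 d=-5/24
  seg 1: a=-1 b=19/12 c=-5/8 d=5/72
S(13/4) = 97/512

Δ: Δ0=2, Δ1=1/3
row 1: diag=8, rhs=-10; c'=3/8, d'=-5/4
back: M1=-5/4
M: M0=0, M1=-5/4, M2=0
seg 0: a=-3, c=M0/2=0, d=(M1−M0)/(6·1)=-5/24, b=Δ0−h0·(2M0+M1)/6=53/24
seg 1: a=-1, c=M1/2=-5/8, d=(M2−M1)/(6·3)=5/72, b=Δ1−h1·(2M1+M2)/6=19/12
t_q=13/4 → seg 1, τ=9/4; S=-1+19/12·τ+-5/8·τ²+5/72·τ³=97/512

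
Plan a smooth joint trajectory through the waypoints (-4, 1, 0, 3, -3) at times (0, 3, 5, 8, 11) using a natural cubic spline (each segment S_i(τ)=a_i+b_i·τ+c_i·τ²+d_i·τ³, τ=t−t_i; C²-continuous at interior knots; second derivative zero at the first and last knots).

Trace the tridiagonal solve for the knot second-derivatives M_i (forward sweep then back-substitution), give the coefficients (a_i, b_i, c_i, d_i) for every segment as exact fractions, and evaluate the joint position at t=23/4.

  seg 0: a=-4 b=1769/708 c=0 d=-589/6372
  seg 1: a=1 b=1/354 c=-589/708 d=137/472
  seg 2: a=0 b=28/177 c=161/177 d=-334/1593
  seg 3: a=3 b=-8/177 c=-173/177 d=173/1593
S(23/4) = 1023/1888

Δ: Δ0=5/3, Δ1=-1/2, Δ2=1, Δ3=-2
row 1: diag=10, rhs=-13; c'=1/5, d'=-13/10
row 2: denom=10−2·1/5=48/5; d'=(9−2·-13/10)/(48/5)=29/24
row 3: denom=12−3·5/16=177/16; d'=(-18−3·29/24)/(177/16)=-346/177
back: M3=-346/177
back: M2=29/24−5/16·-346/177=322/177
back: M1=-13/10−1/5·322/177=-589/354
M: M0=0, M1=-589/354, M2=322/177, M3=-346/177, M4=0
seg 0: a=-4, c=M0/2=0, d=(M1−M0)/(6·3)=-589/6372, b=Δ0−h0·(2M0+M1)/6=1769/708
seg 1: a=1, c=M1/2=-589/708, d=(M2−M1)/(6·2)=137/472, b=Δ1−h1·(2M1+M2)/6=1/354
seg 2: a=0, c=M2/2=161/177, d=(M3−M2)/(6·3)=-334/1593, b=Δ2−h2·(2M2+M3)/6=28/177
seg 3: a=3, c=M3/2=-173/177, d=(M4−M3)/(6·3)=173/1593, b=Δ3−h3·(2M3+M4)/6=-8/177
t_q=23/4 → seg 2, τ=3/4; S=0+28/177·τ+161/177·τ²+-334/1593·τ³=1023/1888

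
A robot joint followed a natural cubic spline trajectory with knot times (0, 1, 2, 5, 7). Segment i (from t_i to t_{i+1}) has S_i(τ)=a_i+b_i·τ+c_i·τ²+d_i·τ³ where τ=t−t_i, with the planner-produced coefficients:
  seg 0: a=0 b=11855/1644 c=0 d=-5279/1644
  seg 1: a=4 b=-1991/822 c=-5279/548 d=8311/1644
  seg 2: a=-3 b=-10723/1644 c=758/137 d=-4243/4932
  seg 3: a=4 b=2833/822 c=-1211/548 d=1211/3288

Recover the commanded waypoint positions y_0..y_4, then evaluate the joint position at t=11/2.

y_0=0 y_1=4 y_2=-3 y_3=4 y_4=5
S(11/2) = 45741/8768

y_0 = S_0(0) = a_0 = 0
y_1 = S_1(0) = a_1 = 4
y_2 = S_2(0) = a_2 = -3
y_3 = S_3(0) = a_3 = 4
y_4 = S_3(2) = 5
t_q=11/2 is in segment 3 (τ=1/2); S_3(τ)=45741/8768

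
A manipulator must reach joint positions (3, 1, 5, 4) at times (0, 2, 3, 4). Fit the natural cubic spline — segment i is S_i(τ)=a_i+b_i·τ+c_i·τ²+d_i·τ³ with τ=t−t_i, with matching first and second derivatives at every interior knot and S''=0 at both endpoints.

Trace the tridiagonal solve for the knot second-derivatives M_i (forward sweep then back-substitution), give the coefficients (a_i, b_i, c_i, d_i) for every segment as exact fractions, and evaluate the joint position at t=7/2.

  seg 0: a=3 b=-73/23 c=0 d=25/46
  seg 1: a=1 b=77/23 c=75/23 d=-60/23
  seg 2: a=5 b=47/23 c=-105/23 d=35/23
S(7/2) = 933/184

Δ: Δ0=-1, Δ1=4, Δ2=-1
row 1: diag=6, rhs=30; c'=1/6, d'=5
row 2: denom=4−1·1/6=23/6; d'=(-30−1·5)/(23/6)=-210/23
back: M2=-210/23
back: M1=5−1/6·-210/23=150/23
M: M0=0, M1=150/23, M2=-210/23, M3=0
seg 0: a=3, c=M0/2=0, d=(M1−M0)/(6·2)=25/46, b=Δ0−h0·(2M0+M1)/6=-73/23
seg 1: a=1, c=M1/2=75/23, d=(M2−M1)/(6·1)=-60/23, b=Δ1−h1·(2M1+M2)/6=77/23
seg 2: a=5, c=M2/2=-105/23, d=(M3−M2)/(6·1)=35/23, b=Δ2−h2·(2M2+M3)/6=47/23
t_q=7/2 → seg 2, τ=1/2; S=5+47/23·τ+-105/23·τ²+35/23·τ³=933/184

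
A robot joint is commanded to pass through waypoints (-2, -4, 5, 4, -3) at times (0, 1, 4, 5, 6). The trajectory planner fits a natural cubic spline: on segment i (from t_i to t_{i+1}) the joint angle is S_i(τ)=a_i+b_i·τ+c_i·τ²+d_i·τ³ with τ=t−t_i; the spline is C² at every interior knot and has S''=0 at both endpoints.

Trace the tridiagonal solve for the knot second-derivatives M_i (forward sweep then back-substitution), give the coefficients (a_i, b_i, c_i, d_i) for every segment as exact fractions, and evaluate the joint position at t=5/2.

Δ: Δ0=-2, Δ1=3, Δ2=-1, Δ3=-7
row 1: diag=8, rhs=30; c'=3/8, d'=15/4
row 2: denom=8−3·3/8=55/8; d'=(-24−3·15/4)/(55/8)=-282/55
row 3: denom=4−1·8/55=212/55; d'=(-36−1·-282/55)/(212/55)=-849/106
back: M3=-849/106
back: M2=-282/55−8/55·-849/106=-210/53
back: M1=15/4−3/8·-210/53=555/106
M: M0=0, M1=555/106, M2=-210/53, M3=-849/106, M4=0
seg 0: a=-2, c=M0/2=0, d=(M1−M0)/(6·1)=185/212, b=Δ0−h0·(2M0+M1)/6=-609/212
seg 1: a=-4, c=M1/2=555/212, d=(M2−M1)/(6·3)=-325/636, b=Δ1−h1·(2M1+M2)/6=-27/106
seg 2: a=5, c=M2/2=-105/53, d=(M3−M2)/(6·1)=-143/212, b=Δ2−h2·(2M2+M3)/6=351/212
seg 3: a=4, c=M3/2=-849/212, d=(M4−M3)/(6·1)=283/212, b=Δ3−h3·(2M3+M4)/6=-459/106
t_q=5/2 → seg 1, τ=3/2; S=-4+-27/106·τ+555/212·τ²+-325/636·τ³=-367/1696

  seg 0: a=-2 b=-609/212 c=0 d=185/212
  seg 1: a=-4 b=-27/106 c=555/212 d=-325/636
  seg 2: a=5 b=351/212 c=-105/53 d=-143/212
  seg 3: a=4 b=-459/106 c=-849/212 d=283/212
S(5/2) = -367/1696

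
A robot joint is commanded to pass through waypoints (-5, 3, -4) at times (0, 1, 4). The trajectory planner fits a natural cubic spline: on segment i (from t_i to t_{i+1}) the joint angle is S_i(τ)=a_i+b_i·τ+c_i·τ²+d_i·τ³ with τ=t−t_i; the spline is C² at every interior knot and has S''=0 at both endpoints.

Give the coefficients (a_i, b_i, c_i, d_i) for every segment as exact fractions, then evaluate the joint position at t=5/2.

  seg 0: a=-5 b=223/24 c=0 d=-31/24
  seg 1: a=3 b=65/12 c=-31/8 d=31/72
S(5/2) = 247/64

Δ: Δ0=8, Δ1=-7/3
row 1: diag=8, rhs=-62; c'=3/8, d'=-31/4
back: M1=-31/4
M: M0=0, M1=-31/4, M2=0
seg 0: a=-5, c=M0/2=0, d=(M1−M0)/(6·1)=-31/24, b=Δ0−h0·(2M0+M1)/6=223/24
seg 1: a=3, c=M1/2=-31/8, d=(M2−M1)/(6·3)=31/72, b=Δ1−h1·(2M1+M2)/6=65/12
t_q=5/2 → seg 1, τ=3/2; S=3+65/12·τ+-31/8·τ²+31/72·τ³=247/64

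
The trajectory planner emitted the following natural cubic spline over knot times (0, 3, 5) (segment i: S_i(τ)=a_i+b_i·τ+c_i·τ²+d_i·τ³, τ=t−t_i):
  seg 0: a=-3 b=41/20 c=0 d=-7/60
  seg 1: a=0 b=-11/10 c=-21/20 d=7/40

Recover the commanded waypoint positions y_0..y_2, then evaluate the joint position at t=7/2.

y_0=-3 y_1=0 y_2=-5
S(7/2) = -253/320

y_0 = S_0(0) = a_0 = -3
y_1 = S_1(0) = a_1 = 0
y_2 = S_1(2) = -5
t_q=7/2 is in segment 1 (τ=1/2); S_1(τ)=-253/320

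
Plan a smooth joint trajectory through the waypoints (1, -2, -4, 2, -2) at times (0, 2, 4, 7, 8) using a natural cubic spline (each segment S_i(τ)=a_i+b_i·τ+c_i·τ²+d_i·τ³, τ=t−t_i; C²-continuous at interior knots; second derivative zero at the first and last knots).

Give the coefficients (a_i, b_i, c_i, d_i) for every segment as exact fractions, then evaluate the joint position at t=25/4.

  seg 0: a=1 b=-707/536 c=0 d=-97/2144
  seg 1: a=-2 b=-499/268 c=-291/1072 d=753/2144
  seg 2: a=-4 b=679/536 c=123/67 d=-853/1608
  seg 3: a=2 b=-547/268 c=-1575/536 d=525/536
S(25/4) = 72097/34304

Δ: Δ0=-3/2, Δ1=-1, Δ2=2, Δ3=-4
row 1: diag=8, rhs=3; c'=1/4, d'=3/8
row 2: denom=10−2·1/4=19/2; d'=(18−2·3/8)/(19/2)=69/38
row 3: denom=8−3·6/19=134/19; d'=(-36−3·69/38)/(134/19)=-1575/268
back: M3=-1575/268
back: M2=69/38−6/19·-1575/268=246/67
back: M1=3/8−1/4·246/67=-291/536
M: M0=0, M1=-291/536, M2=246/67, M3=-1575/268, M4=0
seg 0: a=1, c=M0/2=0, d=(M1−M0)/(6·2)=-97/2144, b=Δ0−h0·(2M0+M1)/6=-707/536
seg 1: a=-2, c=M1/2=-291/1072, d=(M2−M1)/(6·2)=753/2144, b=Δ1−h1·(2M1+M2)/6=-499/268
seg 2: a=-4, c=M2/2=123/67, d=(M3−M2)/(6·3)=-853/1608, b=Δ2−h2·(2M2+M3)/6=679/536
seg 3: a=2, c=M3/2=-1575/536, d=(M4−M3)/(6·1)=525/536, b=Δ3−h3·(2M3+M4)/6=-547/268
t_q=25/4 → seg 2, τ=9/4; S=-4+679/536·τ+123/67·τ²+-853/1608·τ³=72097/34304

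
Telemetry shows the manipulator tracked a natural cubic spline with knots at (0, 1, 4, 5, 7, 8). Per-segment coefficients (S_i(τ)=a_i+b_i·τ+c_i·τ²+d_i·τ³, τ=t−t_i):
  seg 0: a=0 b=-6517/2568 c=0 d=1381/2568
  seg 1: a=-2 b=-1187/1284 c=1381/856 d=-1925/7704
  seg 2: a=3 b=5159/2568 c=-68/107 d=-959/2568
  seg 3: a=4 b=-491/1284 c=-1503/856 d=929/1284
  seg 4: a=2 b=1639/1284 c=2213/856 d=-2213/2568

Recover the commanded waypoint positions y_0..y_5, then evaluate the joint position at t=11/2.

y_0=0 y_1=-2 y_2=3 y_3=4 y_4=2 y_5=5
S(11/2) = 1481/428

y_0 = S_0(0) = a_0 = 0
y_1 = S_1(0) = a_1 = -2
y_2 = S_2(0) = a_2 = 3
y_3 = S_3(0) = a_3 = 4
y_4 = S_4(0) = a_4 = 2
y_5 = S_4(1) = 5
t_q=11/2 is in segment 3 (τ=1/2); S_3(τ)=1481/428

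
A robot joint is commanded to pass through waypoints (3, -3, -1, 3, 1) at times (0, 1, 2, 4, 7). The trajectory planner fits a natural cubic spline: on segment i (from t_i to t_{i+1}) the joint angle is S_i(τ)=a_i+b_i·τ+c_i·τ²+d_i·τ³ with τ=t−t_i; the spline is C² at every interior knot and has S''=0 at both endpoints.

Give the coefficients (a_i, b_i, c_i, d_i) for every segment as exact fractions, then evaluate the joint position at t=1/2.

Δ: Δ0=-6, Δ1=2, Δ2=2, Δ3=-2/3
row 1: diag=4, rhs=48; c'=1/4, d'=12
row 2: denom=6−1·1/4=23/4; d'=(0−1·12)/(23/4)=-48/23
row 3: denom=10−2·8/23=214/23; d'=(-16−2·-48/23)/(214/23)=-136/107
back: M3=-136/107
back: M2=-48/23−8/23·-136/107=-176/107
back: M1=12−1/4·-176/107=1328/107
M: M0=0, M1=1328/107, M2=-176/107, M3=-136/107, M4=0
seg 0: a=3, c=M0/2=0, d=(M1−M0)/(6·1)=664/321, b=Δ0−h0·(2M0+M1)/6=-2590/321
seg 1: a=-3, c=M1/2=664/107, d=(M2−M1)/(6·1)=-752/321, b=Δ1−h1·(2M1+M2)/6=-598/321
seg 2: a=-1, c=M2/2=-88/107, d=(M3−M2)/(6·2)=10/321, b=Δ2−h2·(2M2+M3)/6=1130/321
seg 3: a=3, c=M3/2=-68/107, d=(M4−M3)/(6·3)=68/963, b=Δ3−h3·(2M3+M4)/6=194/321
t_q=1/2 → seg 0, τ=1/2; S=3+-2590/321·τ+0·τ²+664/321·τ³=-83/107

  seg 0: a=3 b=-2590/321 c=0 d=664/321
  seg 1: a=-3 b=-598/321 c=664/107 d=-752/321
  seg 2: a=-1 b=1130/321 c=-88/107 d=10/321
  seg 3: a=3 b=194/321 c=-68/107 d=68/963
S(1/2) = -83/107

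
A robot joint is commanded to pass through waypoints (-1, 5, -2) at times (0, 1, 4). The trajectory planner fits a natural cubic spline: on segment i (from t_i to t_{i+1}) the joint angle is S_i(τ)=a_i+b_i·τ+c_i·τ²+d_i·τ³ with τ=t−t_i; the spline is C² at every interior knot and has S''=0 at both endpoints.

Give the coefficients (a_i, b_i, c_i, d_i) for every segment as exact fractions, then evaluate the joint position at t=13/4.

Δ: Δ0=6, Δ1=-7/3
row 1: diag=8, rhs=-50; c'=3/8, d'=-25/4
back: M1=-25/4
M: M0=0, M1=-25/4, M2=0
seg 0: a=-1, c=M0/2=0, d=(M1−M0)/(6·1)=-25/24, b=Δ0−h0·(2M0+M1)/6=169/24
seg 1: a=5, c=M1/2=-25/8, d=(M2−M1)/(6·3)=25/72, b=Δ1−h1·(2M1+M2)/6=47/12
t_q=13/4 → seg 1, τ=9/4; S=5+47/12·τ+-25/8·τ²+25/72·τ³=997/512

  seg 0: a=-1 b=169/24 c=0 d=-25/24
  seg 1: a=5 b=47/12 c=-25/8 d=25/72
S(13/4) = 997/512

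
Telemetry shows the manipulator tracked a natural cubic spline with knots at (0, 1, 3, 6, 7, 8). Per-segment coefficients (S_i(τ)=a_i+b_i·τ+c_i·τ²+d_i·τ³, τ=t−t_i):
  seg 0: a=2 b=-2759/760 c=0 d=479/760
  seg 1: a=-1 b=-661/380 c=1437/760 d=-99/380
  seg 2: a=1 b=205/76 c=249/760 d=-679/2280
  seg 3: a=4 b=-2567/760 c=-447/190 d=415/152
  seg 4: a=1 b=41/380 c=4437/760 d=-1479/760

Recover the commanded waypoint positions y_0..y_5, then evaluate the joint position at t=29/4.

y_0=2 y_1=-1 y_2=1 y_3=4 y_4=1 y_5=5
S(29/4) = 66221/48640

y_0 = S_0(0) = a_0 = 2
y_1 = S_1(0) = a_1 = -1
y_2 = S_2(0) = a_2 = 1
y_3 = S_3(0) = a_3 = 4
y_4 = S_4(0) = a_4 = 1
y_5 = S_4(1) = 5
t_q=29/4 is in segment 4 (τ=1/4); S_4(τ)=66221/48640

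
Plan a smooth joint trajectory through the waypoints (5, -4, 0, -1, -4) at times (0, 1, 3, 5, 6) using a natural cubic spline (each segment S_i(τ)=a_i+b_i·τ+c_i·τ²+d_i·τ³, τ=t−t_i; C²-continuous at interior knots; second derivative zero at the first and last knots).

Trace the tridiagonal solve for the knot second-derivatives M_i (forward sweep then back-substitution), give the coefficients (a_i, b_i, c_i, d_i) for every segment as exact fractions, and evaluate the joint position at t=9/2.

Δ: Δ0=-9, Δ1=2, Δ2=-1/2, Δ3=-3
row 1: diag=6, rhs=66; c'=1/3, d'=11
row 2: denom=8−2·1/3=22/3; d'=(-15−2·11)/(22/3)=-111/22
row 3: denom=6−2·3/11=60/11; d'=(-15−2·-111/22)/(60/11)=-9/10
back: M3=-9/10
back: M2=-111/22−3/11·-9/10=-24/5
back: M1=11−1/3·-24/5=63/5
M: M0=0, M1=63/5, M2=-24/5, M3=-9/10, M4=0
seg 0: a=5, c=M0/2=0, d=(M1−M0)/(6·1)=21/10, b=Δ0−h0·(2M0+M1)/6=-111/10
seg 1: a=-4, c=M1/2=63/10, d=(M2−M1)/(6·2)=-29/20, b=Δ1−h1·(2M1+M2)/6=-24/5
seg 2: a=0, c=M2/2=-12/5, d=(M3−M2)/(6·2)=13/40, b=Δ2−h2·(2M2+M3)/6=3
seg 3: a=-1, c=M3/2=-9/20, d=(M4−M3)/(6·1)=3/20, b=Δ3−h3·(2M3+M4)/6=-27/10
t_q=9/2 → seg 2, τ=3/2; S=0+3·τ+-12/5·τ²+13/40·τ³=63/320

  seg 0: a=5 b=-111/10 c=0 d=21/10
  seg 1: a=-4 b=-24/5 c=63/10 d=-29/20
  seg 2: a=0 b=3 c=-12/5 d=13/40
  seg 3: a=-1 b=-27/10 c=-9/20 d=3/20
S(9/2) = 63/320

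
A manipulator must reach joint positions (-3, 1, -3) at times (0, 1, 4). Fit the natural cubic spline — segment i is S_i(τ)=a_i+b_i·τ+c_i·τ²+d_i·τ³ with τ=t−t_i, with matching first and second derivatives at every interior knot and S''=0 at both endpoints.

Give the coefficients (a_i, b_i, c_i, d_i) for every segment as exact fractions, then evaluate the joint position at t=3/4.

Δ: Δ0=4, Δ1=-4/3
row 1: diag=8, rhs=-32; c'=3/8, d'=-4
back: M1=-4
M: M0=0, M1=-4, M2=0
seg 0: a=-3, c=M0/2=0, d=(M1−M0)/(6·1)=-2/3, b=Δ0−h0·(2M0+M1)/6=14/3
seg 1: a=1, c=M1/2=-2, d=(M2−M1)/(6·3)=2/9, b=Δ1−h1·(2M1+M2)/6=8/3
t_q=3/4 → seg 0, τ=3/4; S=-3+14/3·τ+0·τ²+-2/3·τ³=7/32

  seg 0: a=-3 b=14/3 c=0 d=-2/3
  seg 1: a=1 b=8/3 c=-2 d=2/9
S(3/4) = 7/32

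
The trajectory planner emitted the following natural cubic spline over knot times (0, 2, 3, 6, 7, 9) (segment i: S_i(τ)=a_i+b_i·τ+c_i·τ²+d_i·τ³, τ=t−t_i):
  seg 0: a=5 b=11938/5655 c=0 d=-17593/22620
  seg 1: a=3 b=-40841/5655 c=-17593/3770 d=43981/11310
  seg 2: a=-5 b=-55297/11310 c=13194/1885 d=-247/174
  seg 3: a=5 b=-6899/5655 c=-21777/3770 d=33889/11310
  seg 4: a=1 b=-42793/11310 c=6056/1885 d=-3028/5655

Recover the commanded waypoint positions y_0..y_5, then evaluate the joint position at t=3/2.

y_0 = S_0(0) = a_0 = 5
y_1 = S_1(0) = a_1 = 3
y_2 = S_2(0) = a_2 = -5
y_3 = S_3(0) = a_3 = 5
y_4 = S_4(0) = a_4 = 1
y_5 = S_4(2) = 2
t_q=3/2 is in segment 0 (τ=3/2); S_0(τ)=334271/60320

y_0=5 y_1=3 y_2=-5 y_3=5 y_4=1 y_5=2
S(3/2) = 334271/60320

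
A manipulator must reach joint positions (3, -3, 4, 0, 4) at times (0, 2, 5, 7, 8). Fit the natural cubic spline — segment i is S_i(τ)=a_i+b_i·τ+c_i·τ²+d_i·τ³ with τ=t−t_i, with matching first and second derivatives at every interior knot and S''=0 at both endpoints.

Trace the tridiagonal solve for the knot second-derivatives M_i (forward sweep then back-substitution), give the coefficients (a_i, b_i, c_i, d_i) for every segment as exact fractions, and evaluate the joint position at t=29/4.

Δ: Δ0=-3, Δ1=7/3, Δ2=-2, Δ3=4
row 1: diag=10, rhs=32; c'=3/10, d'=16/5
row 2: denom=10−3·3/10=91/10; d'=(-26−3·16/5)/(91/10)=-356/91
row 3: denom=6−2·20/91=506/91; d'=(36−2·-356/91)/(506/91)=1994/253
back: M3=1994/253
back: M2=-356/91−20/91·1994/253=-1428/253
back: M1=16/5−3/10·-1428/253=1238/253
M: M0=0, M1=1238/253, M2=-1428/253, M3=1994/253, M4=0
seg 0: a=3, c=M0/2=0, d=(M1−M0)/(6·2)=619/1518, b=Δ0−h0·(2M0+M1)/6=-3515/759
seg 1: a=-3, c=M1/2=619/253, d=(M2−M1)/(6·3)=-1333/2277, b=Δ1−h1·(2M1+M2)/6=199/759
seg 2: a=4, c=M2/2=-714/253, d=(M3−M2)/(6·2)=1711/1518, b=Δ2−h2·(2M2+M3)/6=-656/759
seg 3: a=0, c=M3/2=997/253, d=(M4−M3)/(6·1)=-997/759, b=Δ3−h3·(2M3+M4)/6=1042/759
t_q=29/4 → seg 3, τ=1/4; S=0+1042/759·τ+997/253·τ²+-997/759·τ³=9213/16192

  seg 0: a=3 b=-3515/759 c=0 d=619/1518
  seg 1: a=-3 b=199/759 c=619/253 d=-1333/2277
  seg 2: a=4 b=-656/759 c=-714/253 d=1711/1518
  seg 3: a=0 b=1042/759 c=997/253 d=-997/759
S(29/4) = 9213/16192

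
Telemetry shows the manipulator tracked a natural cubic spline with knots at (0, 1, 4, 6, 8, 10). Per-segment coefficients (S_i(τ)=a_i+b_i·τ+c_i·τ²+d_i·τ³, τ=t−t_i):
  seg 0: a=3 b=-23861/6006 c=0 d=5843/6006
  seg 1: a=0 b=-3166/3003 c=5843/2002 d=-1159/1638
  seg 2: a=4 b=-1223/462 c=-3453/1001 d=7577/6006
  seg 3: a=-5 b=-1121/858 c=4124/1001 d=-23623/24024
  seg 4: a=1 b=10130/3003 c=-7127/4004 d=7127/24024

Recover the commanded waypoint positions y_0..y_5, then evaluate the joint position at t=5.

y_0=3 y_1=0 y_2=4 y_3=-5 y_4=1 y_5=3
S(5) = -76/91

y_0 = S_0(0) = a_0 = 3
y_1 = S_1(0) = a_1 = 0
y_2 = S_2(0) = a_2 = 4
y_3 = S_3(0) = a_3 = -5
y_4 = S_4(0) = a_4 = 1
y_5 = S_4(2) = 3
t_q=5 is in segment 2 (τ=1); S_2(τ)=-76/91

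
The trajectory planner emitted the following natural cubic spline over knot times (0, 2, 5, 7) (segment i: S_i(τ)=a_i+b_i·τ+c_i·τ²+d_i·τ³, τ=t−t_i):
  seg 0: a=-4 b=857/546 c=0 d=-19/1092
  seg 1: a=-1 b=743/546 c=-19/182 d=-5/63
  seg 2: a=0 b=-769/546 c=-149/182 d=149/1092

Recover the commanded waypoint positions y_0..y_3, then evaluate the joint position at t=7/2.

y_0 = S_0(0) = a_0 = -4
y_1 = S_1(0) = a_1 = -1
y_2 = S_2(0) = a_2 = 0
y_3 = S_2(2) = -5
t_q=7/2 is in segment 1 (τ=3/2); S_1(τ)=7/13

y_0=-4 y_1=-1 y_2=0 y_3=-5
S(7/2) = 7/13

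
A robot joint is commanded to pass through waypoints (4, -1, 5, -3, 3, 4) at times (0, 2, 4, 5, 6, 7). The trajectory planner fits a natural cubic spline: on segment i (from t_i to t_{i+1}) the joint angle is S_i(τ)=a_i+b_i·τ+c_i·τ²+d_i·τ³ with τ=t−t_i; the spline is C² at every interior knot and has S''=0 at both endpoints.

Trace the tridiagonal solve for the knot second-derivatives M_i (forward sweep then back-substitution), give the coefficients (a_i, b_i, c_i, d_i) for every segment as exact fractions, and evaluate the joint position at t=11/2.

  seg 0: a=4 b=-855/157 c=0 d=925/1256
  seg 1: a=-1 b=1065/314 c=2775/628 d=-1449/628
  seg 2: a=5 b=-2079/314 c=-5919/628 d=5053/628
  seg 3: a=-3 b=-837/628 c=2310/157 d=-4635/628
  seg 4: a=3 b=1869/314 c=-4665/628 d=1555/628
S(11/2) = -4575/5024

Δ: Δ0=-5/2, Δ1=3, Δ2=-8, Δ3=6, Δ4=1
row 1: diag=8, rhs=33; c'=1/4, d'=33/8
row 2: denom=6−2·1/4=11/2; d'=(-66−2·33/8)/(11/2)=-27/2
row 3: denom=4−1·2/11=42/11; d'=(84−1·-27/2)/(42/11)=715/28
row 4: denom=4−1·11/42=157/42; d'=(-30−1·715/28)/(157/42)=-4665/314
back: M4=-4665/314
back: M3=715/28−11/42·-4665/314=4620/157
back: M2=-27/2−2/11·4620/157=-5919/314
back: M1=33/8−1/4·-5919/314=2775/314
M: M0=0, M1=2775/314, M2=-5919/314, M3=4620/157, M4=-4665/314, M5=0
seg 0: a=4, c=M0/2=0, d=(M1−M0)/(6·2)=925/1256, b=Δ0−h0·(2M0+M1)/6=-855/157
seg 1: a=-1, c=M1/2=2775/628, d=(M2−M1)/(6·2)=-1449/628, b=Δ1−h1·(2M1+M2)/6=1065/314
seg 2: a=5, c=M2/2=-5919/628, d=(M3−M2)/(6·1)=5053/628, b=Δ2−h2·(2M2+M3)/6=-2079/314
seg 3: a=-3, c=M3/2=2310/157, d=(M4−M3)/(6·1)=-4635/628, b=Δ3−h3·(2M3+M4)/6=-837/628
seg 4: a=3, c=M4/2=-4665/628, d=(M5−M4)/(6·1)=1555/628, b=Δ4−h4·(2M4+M5)/6=1869/314
t_q=11/2 → seg 3, τ=1/2; S=-3+-837/628·τ+2310/157·τ²+-4635/628·τ³=-4575/5024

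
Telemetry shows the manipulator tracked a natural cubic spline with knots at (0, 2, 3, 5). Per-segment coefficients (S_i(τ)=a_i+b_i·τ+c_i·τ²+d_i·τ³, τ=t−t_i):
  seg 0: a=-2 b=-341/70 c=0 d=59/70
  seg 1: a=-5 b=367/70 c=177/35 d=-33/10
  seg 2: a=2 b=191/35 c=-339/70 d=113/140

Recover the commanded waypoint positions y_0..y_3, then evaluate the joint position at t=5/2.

y_0=-2 y_1=-5 y_2=2 y_3=0
S(5/2) = -171/112

y_0 = S_0(0) = a_0 = -2
y_1 = S_1(0) = a_1 = -5
y_2 = S_2(0) = a_2 = 2
y_3 = S_2(2) = 0
t_q=5/2 is in segment 1 (τ=1/2); S_1(τ)=-171/112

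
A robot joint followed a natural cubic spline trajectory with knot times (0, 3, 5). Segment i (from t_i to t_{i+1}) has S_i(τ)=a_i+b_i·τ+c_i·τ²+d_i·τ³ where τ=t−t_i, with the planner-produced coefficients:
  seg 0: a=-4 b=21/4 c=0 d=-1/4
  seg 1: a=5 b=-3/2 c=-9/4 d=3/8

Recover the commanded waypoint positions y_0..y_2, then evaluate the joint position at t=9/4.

y_0=-4 y_1=5 y_2=-4
S(9/4) = 1271/256

y_0 = S_0(0) = a_0 = -4
y_1 = S_1(0) = a_1 = 5
y_2 = S_1(2) = -4
t_q=9/4 is in segment 0 (τ=9/4); S_0(τ)=1271/256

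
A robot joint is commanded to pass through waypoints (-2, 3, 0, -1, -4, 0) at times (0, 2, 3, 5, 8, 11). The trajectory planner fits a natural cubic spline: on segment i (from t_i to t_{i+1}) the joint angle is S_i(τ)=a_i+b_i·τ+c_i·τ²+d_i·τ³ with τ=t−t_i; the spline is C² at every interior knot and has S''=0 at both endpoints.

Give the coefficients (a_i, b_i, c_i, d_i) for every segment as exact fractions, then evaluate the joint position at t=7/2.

Δ: Δ0=5/2, Δ1=-3, Δ2=-1/2, Δ3=-1, Δ4=4/3
row 1: diag=6, rhs=-33; c'=1/6, d'=-11/2
row 2: denom=6−1·1/6=35/6; d'=(15−1·-11/2)/(35/6)=123/35
row 3: denom=10−2·12/35=326/35; d'=(-3−2·123/35)/(326/35)=-351/326
row 4: denom=12−3·105/326=3597/326; d'=(14−3·-351/326)/(3597/326)=5617/3597
back: M4=5617/3597
back: M3=-351/326−105/326·5617/3597=-1894/1199
back: M2=123/35−12/35·-1894/1199=4863/1199
back: M1=-11/2−1/6·4863/1199=-7405/1199
M: M0=0, M1=-7405/1199, M2=4863/1199, M3=-1894/1199, M4=5617/3597, M5=0
seg 0: a=-2, c=M0/2=0, d=(M1−M0)/(6·2)=-7405/14388, b=Δ0−h0·(2M0+M1)/6=32795/7194
seg 1: a=3, c=M1/2=-7405/2398, d=(M2−M1)/(6·1)=6134/3597, b=Δ1−h1·(2M1+M2)/6=-11635/7194
seg 2: a=0, c=M2/2=4863/2398, d=(M3−M2)/(6·2)=-6757/14388, b=Δ2−h2·(2M2+M3)/6=-1751/654
seg 3: a=-1, c=M3/2=-947/1199, d=(M4−M3)/(6·3)=11299/64746, b=Δ3−h3·(2M3+M4)/6=-1447/7194
seg 4: a=-4, c=M4/2=5617/7194, d=(M5−M4)/(6·3)=-5617/64746, b=Δ4−h4·(2M4+M5)/6=-821/3597
t_q=7/2 → seg 2, τ=1/2; S=0+-1751/654·τ+4863/2398·τ²+-6757/14388·τ³=-34163/38368

  seg 0: a=-2 b=32795/7194 c=0 d=-7405/14388
  seg 1: a=3 b=-11635/7194 c=-7405/2398 d=6134/3597
  seg 2: a=0 b=-1751/654 c=4863/2398 d=-6757/14388
  seg 3: a=-1 b=-1447/7194 c=-947/1199 d=11299/64746
  seg 4: a=-4 b=-821/3597 c=5617/7194 d=-5617/64746
S(7/2) = -34163/38368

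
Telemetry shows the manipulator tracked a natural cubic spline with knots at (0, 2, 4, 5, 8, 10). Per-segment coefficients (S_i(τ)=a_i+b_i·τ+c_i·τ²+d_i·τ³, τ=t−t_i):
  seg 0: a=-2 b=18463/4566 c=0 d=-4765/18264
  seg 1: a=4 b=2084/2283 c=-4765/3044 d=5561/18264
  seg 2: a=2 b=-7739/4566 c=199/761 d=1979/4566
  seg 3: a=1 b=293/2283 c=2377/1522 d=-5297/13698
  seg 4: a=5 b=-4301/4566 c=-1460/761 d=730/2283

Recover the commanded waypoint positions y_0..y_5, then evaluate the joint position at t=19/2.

y_0 = S_0(0) = a_0 = -2
y_1 = S_1(0) = a_1 = 4
y_2 = S_2(0) = a_2 = 2
y_3 = S_3(0) = a_3 = 1
y_4 = S_4(0) = a_4 = 5
y_5 = S_4(2) = -2
t_q=19/2 is in segment 4 (τ=3/2); S_4(τ)=266/761

y_0=-2 y_1=4 y_2=2 y_3=1 y_4=5 y_5=-2
S(19/2) = 266/761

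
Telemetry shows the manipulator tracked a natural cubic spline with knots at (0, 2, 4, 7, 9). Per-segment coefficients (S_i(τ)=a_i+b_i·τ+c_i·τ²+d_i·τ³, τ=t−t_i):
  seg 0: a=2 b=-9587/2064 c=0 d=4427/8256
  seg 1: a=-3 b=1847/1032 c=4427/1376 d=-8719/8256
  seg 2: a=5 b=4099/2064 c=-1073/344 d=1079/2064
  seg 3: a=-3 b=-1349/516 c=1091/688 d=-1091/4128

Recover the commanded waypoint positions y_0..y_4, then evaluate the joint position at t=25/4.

y_0 = S_0(0) = a_0 = 2
y_1 = S_1(0) = a_1 = -3
y_2 = S_2(0) = a_2 = 5
y_3 = S_3(0) = a_3 = -3
y_4 = S_3(2) = -4
t_q=25/4 is in segment 2 (τ=9/4); S_2(τ)=-16195/44032

y_0=2 y_1=-3 y_2=5 y_3=-3 y_4=-4
S(25/4) = -16195/44032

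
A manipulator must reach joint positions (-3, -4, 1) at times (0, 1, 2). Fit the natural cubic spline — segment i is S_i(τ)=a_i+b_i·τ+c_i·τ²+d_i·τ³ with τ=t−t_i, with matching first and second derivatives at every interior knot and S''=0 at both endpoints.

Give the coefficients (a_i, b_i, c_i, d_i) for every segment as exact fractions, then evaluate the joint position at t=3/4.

Δ: Δ0=-1, Δ1=5
row 1: diag=4, rhs=36; c'=1/4, d'=9
back: M1=9
M: M0=0, M1=9, M2=0
seg 0: a=-3, c=M0/2=0, d=(M1−M0)/(6·1)=3/2, b=Δ0−h0·(2M0+M1)/6=-5/2
seg 1: a=-4, c=M1/2=9/2, d=(M2−M1)/(6·1)=-3/2, b=Δ1−h1·(2M1+M2)/6=2
t_q=3/4 → seg 0, τ=3/4; S=-3+-5/2·τ+0·τ²+3/2·τ³=-543/128

  seg 0: a=-3 b=-5/2 c=0 d=3/2
  seg 1: a=-4 b=2 c=9/2 d=-3/2
S(3/4) = -543/128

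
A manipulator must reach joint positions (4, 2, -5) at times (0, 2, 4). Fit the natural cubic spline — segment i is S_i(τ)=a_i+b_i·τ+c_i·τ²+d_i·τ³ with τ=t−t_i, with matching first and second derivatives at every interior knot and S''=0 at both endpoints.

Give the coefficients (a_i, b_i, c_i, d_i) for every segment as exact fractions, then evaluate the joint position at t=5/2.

  seg 0: a=4 b=-3/8 c=0 d=-5/32
  seg 1: a=2 b=-9/4 c=-15/16 d=5/32
S(5/2) = 169/256

Δ: Δ0=-1, Δ1=-7/2
row 1: diag=8, rhs=-15; c'=1/4, d'=-15/8
back: M1=-15/8
M: M0=0, M1=-15/8, M2=0
seg 0: a=4, c=M0/2=0, d=(M1−M0)/(6·2)=-5/32, b=Δ0−h0·(2M0+M1)/6=-3/8
seg 1: a=2, c=M1/2=-15/16, d=(M2−M1)/(6·2)=5/32, b=Δ1−h1·(2M1+M2)/6=-9/4
t_q=5/2 → seg 1, τ=1/2; S=2+-9/4·τ+-15/16·τ²+5/32·τ³=169/256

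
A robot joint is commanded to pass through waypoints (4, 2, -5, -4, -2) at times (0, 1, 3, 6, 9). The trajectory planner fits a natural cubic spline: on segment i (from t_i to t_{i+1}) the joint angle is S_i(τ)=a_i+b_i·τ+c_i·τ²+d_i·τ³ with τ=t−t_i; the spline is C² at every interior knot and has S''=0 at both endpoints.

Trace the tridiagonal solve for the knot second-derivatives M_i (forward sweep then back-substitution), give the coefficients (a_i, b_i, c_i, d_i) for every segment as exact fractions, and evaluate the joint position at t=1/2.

  seg 0: a=4 b=-653/412 c=0 d=-171/412
  seg 1: a=2 b=-583/206 c=-513/412 d=375/824
  seg 2: a=-5 b=-242/103 c=153/103 d=-548/2781
  seg 3: a=-4 b=128/103 c=-89/309 d=89/2781
S(1/2) = 10401/3296

Δ: Δ0=-2, Δ1=-7/2, Δ2=1/3, Δ3=2/3
row 1: diag=6, rhs=-9; c'=1/3, d'=-3/2
row 2: denom=10−2·1/3=28/3; d'=(23−2·-3/2)/(28/3)=39/14
row 3: denom=12−3·9/28=309/28; d'=(2−3·39/14)/(309/28)=-178/309
back: M3=-178/309
back: M2=39/14−9/28·-178/309=306/103
back: M1=-3/2−1/3·306/103=-513/206
M: M0=0, M1=-513/206, M2=306/103, M3=-178/309, M4=0
seg 0: a=4, c=M0/2=0, d=(M1−M0)/(6·1)=-171/412, b=Δ0−h0·(2M0+M1)/6=-653/412
seg 1: a=2, c=M1/2=-513/412, d=(M2−M1)/(6·2)=375/824, b=Δ1−h1·(2M1+M2)/6=-583/206
seg 2: a=-5, c=M2/2=153/103, d=(M3−M2)/(6·3)=-548/2781, b=Δ2−h2·(2M2+M3)/6=-242/103
seg 3: a=-4, c=M3/2=-89/309, d=(M4−M3)/(6·3)=89/2781, b=Δ3−h3·(2M3+M4)/6=128/103
t_q=1/2 → seg 0, τ=1/2; S=4+-653/412·τ+0·τ²+-171/412·τ³=10401/3296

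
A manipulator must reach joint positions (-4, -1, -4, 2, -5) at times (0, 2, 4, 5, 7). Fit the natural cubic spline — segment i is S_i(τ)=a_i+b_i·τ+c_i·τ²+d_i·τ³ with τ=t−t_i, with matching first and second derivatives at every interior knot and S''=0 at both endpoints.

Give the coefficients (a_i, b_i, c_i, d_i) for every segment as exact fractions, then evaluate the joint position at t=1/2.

  seg 0: a=-4 b=203/64 c=0 d=-107/256
  seg 1: a=-1 b=-59/32 c=-321/128 d=343/256
  seg 2: a=-4 b=269/64 c=177/32 d=-239/64
  seg 3: a=2 b=65/16 c=-363/64 d=121/128
S(1/2) = -5051/2048

Δ: Δ0=3/2, Δ1=-3/2, Δ2=6, Δ3=-7/2
row 1: diag=8, rhs=-18; c'=1/4, d'=-9/4
row 2: denom=6−2·1/4=11/2; d'=(45−2·-9/4)/(11/2)=9
row 3: denom=6−1·2/11=64/11; d'=(-57−1·9)/(64/11)=-363/32
back: M3=-363/32
back: M2=9−2/11·-363/32=177/16
back: M1=-9/4−1/4·177/16=-321/64
M: M0=0, M1=-321/64, M2=177/16, M3=-363/32, M4=0
seg 0: a=-4, c=M0/2=0, d=(M1−M0)/(6·2)=-107/256, b=Δ0−h0·(2M0+M1)/6=203/64
seg 1: a=-1, c=M1/2=-321/128, d=(M2−M1)/(6·2)=343/256, b=Δ1−h1·(2M1+M2)/6=-59/32
seg 2: a=-4, c=M2/2=177/32, d=(M3−M2)/(6·1)=-239/64, b=Δ2−h2·(2M2+M3)/6=269/64
seg 3: a=2, c=M3/2=-363/64, d=(M4−M3)/(6·2)=121/128, b=Δ3−h3·(2M3+M4)/6=65/16
t_q=1/2 → seg 0, τ=1/2; S=-4+203/64·τ+0·τ²+-107/256·τ³=-5051/2048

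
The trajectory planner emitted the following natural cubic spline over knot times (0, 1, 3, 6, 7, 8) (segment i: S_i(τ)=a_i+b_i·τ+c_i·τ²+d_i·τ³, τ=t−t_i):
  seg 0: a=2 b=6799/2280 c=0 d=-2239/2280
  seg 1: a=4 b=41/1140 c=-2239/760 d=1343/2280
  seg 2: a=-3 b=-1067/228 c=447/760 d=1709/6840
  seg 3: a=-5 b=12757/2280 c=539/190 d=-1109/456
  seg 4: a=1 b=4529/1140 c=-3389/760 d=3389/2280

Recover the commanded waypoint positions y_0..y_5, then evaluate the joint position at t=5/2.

y_0=2 y_1=4 y_2=-3 y_3=-5 y_4=1 y_5=2
S(5/2) = -3567/6080

y_0 = S_0(0) = a_0 = 2
y_1 = S_1(0) = a_1 = 4
y_2 = S_2(0) = a_2 = -3
y_3 = S_3(0) = a_3 = -5
y_4 = S_4(0) = a_4 = 1
y_5 = S_4(1) = 2
t_q=5/2 is in segment 1 (τ=3/2); S_1(τ)=-3567/6080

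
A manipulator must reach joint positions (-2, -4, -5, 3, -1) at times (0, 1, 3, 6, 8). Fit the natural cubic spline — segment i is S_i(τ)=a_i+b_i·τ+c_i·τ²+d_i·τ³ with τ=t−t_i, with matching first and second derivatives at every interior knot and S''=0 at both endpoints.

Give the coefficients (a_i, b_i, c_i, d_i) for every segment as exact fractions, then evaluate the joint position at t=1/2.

Δ: Δ0=-2, Δ1=-1/2, Δ2=8/3, Δ3=-2
row 1: diag=6, rhs=9; c'=1/3, d'=3/2
row 2: denom=10−2·1/3=28/3; d'=(19−2·3/2)/(28/3)=12/7
row 3: denom=10−3·9/28=253/28; d'=(-28−3·12/7)/(253/28)=-928/253
back: M3=-928/253
back: M2=12/7−9/28·-928/253=732/253
back: M1=3/2−1/3·732/253=271/506
M: M0=0, M1=271/506, M2=732/253, M3=-928/253, M4=0
seg 0: a=-2, c=M0/2=0, d=(M1−M0)/(6·1)=271/3036, b=Δ0−h0·(2M0+M1)/6=-6343/3036
seg 1: a=-4, c=M1/2=271/1012, d=(M2−M1)/(6·2)=1193/6072, b=Δ1−h1·(2M1+M2)/6=-2765/1518
seg 2: a=-5, c=M2/2=366/253, d=(M3−M2)/(6·3)=-830/2277, b=Δ2−h2·(2M2+M3)/6=1220/759
seg 3: a=3, c=M3/2=-464/253, d=(M4−M3)/(6·2)=232/759, b=Δ3−h3·(2M3+M4)/6=338/759
t_q=1/2 → seg 0, τ=1/2; S=-2+-6343/3036·τ+0·τ²+271/3036·τ³=-24559/8096

  seg 0: a=-2 b=-6343/3036 c=0 d=271/3036
  seg 1: a=-4 b=-2765/1518 c=271/1012 d=1193/6072
  seg 2: a=-5 b=1220/759 c=366/253 d=-830/2277
  seg 3: a=3 b=338/759 c=-464/253 d=232/759
S(1/2) = -24559/8096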